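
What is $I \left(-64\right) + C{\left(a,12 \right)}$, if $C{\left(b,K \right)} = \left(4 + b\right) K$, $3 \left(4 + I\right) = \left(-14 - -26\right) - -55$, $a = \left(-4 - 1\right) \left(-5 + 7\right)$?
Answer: $- \frac{3736}{3} \approx -1245.3$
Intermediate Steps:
$a = -10$ ($a = \left(-5\right) 2 = -10$)
$I = \frac{55}{3}$ ($I = -4 + \frac{\left(-14 - -26\right) - -55}{3} = -4 + \frac{\left(-14 + 26\right) + 55}{3} = -4 + \frac{12 + 55}{3} = -4 + \frac{1}{3} \cdot 67 = -4 + \frac{67}{3} = \frac{55}{3} \approx 18.333$)
$C{\left(b,K \right)} = K \left(4 + b\right)$
$I \left(-64\right) + C{\left(a,12 \right)} = \frac{55}{3} \left(-64\right) + 12 \left(4 - 10\right) = - \frac{3520}{3} + 12 \left(-6\right) = - \frac{3520}{3} - 72 = - \frac{3736}{3}$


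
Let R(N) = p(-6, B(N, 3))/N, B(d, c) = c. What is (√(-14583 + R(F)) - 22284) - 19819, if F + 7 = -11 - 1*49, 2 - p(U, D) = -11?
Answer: -42103 + I*√65463958/67 ≈ -42103.0 + 120.76*I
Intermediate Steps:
p(U, D) = 13 (p(U, D) = 2 - 1*(-11) = 2 + 11 = 13)
F = -67 (F = -7 + (-11 - 1*49) = -7 + (-11 - 49) = -7 - 60 = -67)
R(N) = 13/N
(√(-14583 + R(F)) - 22284) - 19819 = (√(-14583 + 13/(-67)) - 22284) - 19819 = (√(-14583 + 13*(-1/67)) - 22284) - 19819 = (√(-14583 - 13/67) - 22284) - 19819 = (√(-977074/67) - 22284) - 19819 = (I*√65463958/67 - 22284) - 19819 = (-22284 + I*√65463958/67) - 19819 = -42103 + I*√65463958/67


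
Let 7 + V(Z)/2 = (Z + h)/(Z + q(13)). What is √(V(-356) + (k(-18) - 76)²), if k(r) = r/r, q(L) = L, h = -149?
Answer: √13479081/49 ≈ 74.926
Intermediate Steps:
k(r) = 1
V(Z) = -14 + 2*(-149 + Z)/(13 + Z) (V(Z) = -14 + 2*((Z - 149)/(Z + 13)) = -14 + 2*((-149 + Z)/(13 + Z)) = -14 + 2*(-149 + Z)/(13 + Z))
√(V(-356) + (k(-18) - 76)²) = √(12*(-40 - 1*(-356))/(13 - 356) + (1 - 76)²) = √(12*(-40 + 356)/(-343) + (-75)²) = √(12*(-1/343)*316 + 5625) = √(-3792/343 + 5625) = √(1925583/343) = √13479081/49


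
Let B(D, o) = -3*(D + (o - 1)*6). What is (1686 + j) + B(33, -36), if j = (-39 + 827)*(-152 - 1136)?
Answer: -1012691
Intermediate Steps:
j = -1014944 (j = 788*(-1288) = -1014944)
B(D, o) = 18 - 18*o - 3*D (B(D, o) = -3*(D + (-1 + o)*6) = -3*(D + (-6 + 6*o)) = -3*(-6 + D + 6*o) = 18 - 18*o - 3*D)
(1686 + j) + B(33, -36) = (1686 - 1014944) + (18 - 18*(-36) - 3*33) = -1013258 + (18 + 648 - 99) = -1013258 + 567 = -1012691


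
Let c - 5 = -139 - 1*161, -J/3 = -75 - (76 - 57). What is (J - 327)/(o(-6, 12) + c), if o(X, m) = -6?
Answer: 45/301 ≈ 0.14950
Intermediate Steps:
J = 282 (J = -3*(-75 - (76 - 57)) = -3*(-75 - 1*19) = -3*(-75 - 19) = -3*(-94) = 282)
c = -295 (c = 5 + (-139 - 1*161) = 5 + (-139 - 161) = 5 - 300 = -295)
(J - 327)/(o(-6, 12) + c) = (282 - 327)/(-6 - 295) = -45/(-301) = -45*(-1/301) = 45/301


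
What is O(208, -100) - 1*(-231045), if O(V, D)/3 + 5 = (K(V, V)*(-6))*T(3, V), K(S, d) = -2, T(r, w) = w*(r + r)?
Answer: 275958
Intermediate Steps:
T(r, w) = 2*r*w (T(r, w) = w*(2*r) = 2*r*w)
O(V, D) = -15 + 216*V (O(V, D) = -15 + 3*((-2*(-6))*(2*3*V)) = -15 + 3*(12*(6*V)) = -15 + 3*(72*V) = -15 + 216*V)
O(208, -100) - 1*(-231045) = (-15 + 216*208) - 1*(-231045) = (-15 + 44928) + 231045 = 44913 + 231045 = 275958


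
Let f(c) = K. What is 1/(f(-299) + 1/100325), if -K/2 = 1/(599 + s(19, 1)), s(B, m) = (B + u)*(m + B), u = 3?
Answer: -104237675/199611 ≈ -522.20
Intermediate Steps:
s(B, m) = (3 + B)*(B + m) (s(B, m) = (B + 3)*(m + B) = (3 + B)*(B + m))
K = -2/1039 (K = -2/(599 + (19² + 3*19 + 3*1 + 19*1)) = -2/(599 + (361 + 57 + 3 + 19)) = -2/(599 + 440) = -2/1039 ≈ -0.0019249)
f(c) = -2/1039
1/(f(-299) + 1/100325) = 1/(-2/1039 + 1/100325) = 1/(-199611/104237675) = -104237675/199611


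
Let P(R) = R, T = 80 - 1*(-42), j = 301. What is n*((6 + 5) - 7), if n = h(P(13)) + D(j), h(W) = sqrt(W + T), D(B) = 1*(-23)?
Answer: -92 + 12*sqrt(15) ≈ -45.524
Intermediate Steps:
T = 122 (T = 80 + 42 = 122)
D(B) = -23
h(W) = sqrt(122 + W) (h(W) = sqrt(W + 122) = sqrt(122 + W))
n = -23 + 3*sqrt(15) (n = sqrt(122 + 13) - 23 = sqrt(135) - 23 = 3*sqrt(15) - 23 = -23 + 3*sqrt(15) ≈ -11.381)
n*((6 + 5) - 7) = (-23 + 3*sqrt(15))*((6 + 5) - 7) = (-23 + 3*sqrt(15))*(11 - 7) = (-23 + 3*sqrt(15))*4 = -92 + 12*sqrt(15)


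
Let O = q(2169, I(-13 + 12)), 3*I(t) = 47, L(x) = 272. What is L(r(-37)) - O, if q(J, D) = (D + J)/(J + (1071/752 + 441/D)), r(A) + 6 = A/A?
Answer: 1344186224/4959981 ≈ 271.01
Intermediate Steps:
r(A) = -5 (r(A) = -6 + A/A = -6 + 1 = -5)
I(t) = 47/3 (I(t) = (⅓)*47 = 47/3)
q(J, D) = (D + J)/(1071/752 + J + 441/D) (q(J, D) = (D + J)/(J + (1071*(1/752) + 441/D)) = (D + J)/(J + (1071/752 + 441/D)) = (D + J)/(1071/752 + J + 441/D))
O = 4928608/4959981 (O = 752*(47/3)*(47/3 + 2169)/(331632 + 1071*(47/3) + 752*(47/3)*2169) = 752*(47/3)*(6554/3)/(331632 + 16779 + 25553712) = 752*(47/3)*(6554/3)/25902123 = 752*(47/3)*(1/25902123)*(6554/3) = 4928608/4959981 ≈ 0.99368)
L(r(-37)) - O = 272 - 1*4928608/4959981 = 272 - 4928608/4959981 = 1344186224/4959981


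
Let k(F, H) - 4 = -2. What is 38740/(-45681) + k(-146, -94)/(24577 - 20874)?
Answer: -143362858/169156743 ≈ -0.84752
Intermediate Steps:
k(F, H) = 2 (k(F, H) = 4 - 2 = 2)
38740/(-45681) + k(-146, -94)/(24577 - 20874) = 38740/(-45681) + 2/(24577 - 20874) = 38740*(-1/45681) + 2/3703 = -38740/45681 + 2*(1/3703) = -38740/45681 + 2/3703 = -143362858/169156743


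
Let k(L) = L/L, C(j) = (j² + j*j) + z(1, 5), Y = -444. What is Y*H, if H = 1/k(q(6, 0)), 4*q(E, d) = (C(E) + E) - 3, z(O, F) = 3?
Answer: -444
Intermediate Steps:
C(j) = 3 + 2*j² (C(j) = (j² + j*j) + 3 = (j² + j²) + 3 = 2*j² + 3 = 3 + 2*j²)
q(E, d) = E²/2 + E/4 (q(E, d) = (((3 + 2*E²) + E) - 3)/4 = ((3 + E + 2*E²) - 3)/4 = (E + 2*E²)/4 = E²/2 + E/4)
k(L) = 1
H = 1 (H = 1/1 = 1)
Y*H = -444*1 = -444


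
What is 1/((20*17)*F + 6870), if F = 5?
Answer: 1/8570 ≈ 0.00011669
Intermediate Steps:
1/((20*17)*F + 6870) = 1/((20*17)*5 + 6870) = 1/(340*5 + 6870) = 1/(1700 + 6870) = 1/8570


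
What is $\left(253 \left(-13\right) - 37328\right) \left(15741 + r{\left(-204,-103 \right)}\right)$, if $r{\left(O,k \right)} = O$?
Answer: $-631066329$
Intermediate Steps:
$\left(253 \left(-13\right) - 37328\right) \left(15741 + r{\left(-204,-103 \right)}\right) = \left(253 \left(-13\right) - 37328\right) \left(15741 - 204\right) = \left(-3289 - 37328\right) 15537 = \left(-40617\right) 15537 = -631066329$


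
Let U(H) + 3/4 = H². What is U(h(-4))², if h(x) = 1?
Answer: 1/16 ≈ 0.062500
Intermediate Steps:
U(H) = -¾ + H²
U(h(-4))² = (-¾ + 1²)² = (-¾ + 1)² = (¼)² = 1/16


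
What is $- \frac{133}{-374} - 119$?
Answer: $- \frac{44373}{374} \approx -118.64$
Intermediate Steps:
$- \frac{133}{-374} - 119 = \left(-133\right) \left(- \frac{1}{374}\right) - 119 = \frac{133}{374} - 119 = - \frac{44373}{374}$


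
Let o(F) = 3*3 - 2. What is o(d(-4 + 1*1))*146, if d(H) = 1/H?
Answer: 1022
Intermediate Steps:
d(H) = 1/H
o(F) = 7 (o(F) = 9 - 2 = 7)
o(d(-4 + 1*1))*146 = 7*146 = 1022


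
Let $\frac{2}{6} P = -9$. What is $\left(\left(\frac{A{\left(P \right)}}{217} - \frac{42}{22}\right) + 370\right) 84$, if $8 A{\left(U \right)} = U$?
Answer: $\frac{21086301}{682} \approx 30918.0$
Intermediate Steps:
$P = -27$ ($P = 3 \left(-9\right) = -27$)
$A{\left(U \right)} = \frac{U}{8}$
$\left(\left(\frac{A{\left(P \right)}}{217} - \frac{42}{22}\right) + 370\right) 84 = \left(\left(\frac{\frac{1}{8} \left(-27\right)}{217} - \frac{42}{22}\right) + 370\right) 84 = \left(\left(\left(- \frac{27}{8}\right) \frac{1}{217} - \frac{21}{11}\right) + 370\right) 84 = \left(\left(- \frac{27}{1736} - \frac{21}{11}\right) + 370\right) 84 = \left(- \frac{36753}{19096} + 370\right) 84 = \frac{7028767}{19096} \cdot 84 = \frac{21086301}{682}$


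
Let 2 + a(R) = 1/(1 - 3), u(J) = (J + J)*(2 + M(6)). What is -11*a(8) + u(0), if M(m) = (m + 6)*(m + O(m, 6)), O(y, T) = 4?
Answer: 55/2 ≈ 27.500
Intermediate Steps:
M(m) = (4 + m)*(6 + m) (M(m) = (m + 6)*(m + 4) = (6 + m)*(4 + m) = (4 + m)*(6 + m))
u(J) = 244*J (u(J) = (J + J)*(2 + (24 + 6² + 10*6)) = (2*J)*(2 + (24 + 36 + 60)) = (2*J)*(2 + 120) = (2*J)*122 = 244*J)
a(R) = -5/2 (a(R) = -2 + 1/(1 - 3) = -2 + 1/(-2) = -2 - ½ = -5/2)
-11*a(8) + u(0) = -11*(-5/2) + 244*0 = 55/2 + 0 = 55/2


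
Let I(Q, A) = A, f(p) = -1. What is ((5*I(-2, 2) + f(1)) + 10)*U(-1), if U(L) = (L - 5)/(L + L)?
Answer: 57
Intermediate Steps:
U(L) = (-5 + L)/(2*L) (U(L) = (-5 + L)/((2*L)) = (-5 + L)*(1/(2*L)) = (-5 + L)/(2*L))
((5*I(-2, 2) + f(1)) + 10)*U(-1) = ((5*2 - 1) + 10)*((1/2)*(-5 - 1)/(-1)) = ((10 - 1) + 10)*((1/2)*(-1)*(-6)) = (9 + 10)*3 = 19*3 = 57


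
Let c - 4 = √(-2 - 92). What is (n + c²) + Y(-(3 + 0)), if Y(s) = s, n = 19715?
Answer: 19634 + 8*I*√94 ≈ 19634.0 + 77.563*I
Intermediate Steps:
c = 4 + I*√94 (c = 4 + √(-2 - 92) = 4 + √(-94) = 4 + I*√94 ≈ 4.0 + 9.6954*I)
(n + c²) + Y(-(3 + 0)) = (19715 + (4 + I*√94)²) - (3 + 0) = (19715 + (4 + I*√94)²) - 1*3 = (19715 + (4 + I*√94)²) - 3 = 19712 + (4 + I*√94)²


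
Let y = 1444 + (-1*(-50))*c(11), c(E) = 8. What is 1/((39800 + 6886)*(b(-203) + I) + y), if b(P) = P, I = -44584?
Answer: -1/2090924038 ≈ -4.7826e-10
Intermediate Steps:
y = 1844 (y = 1444 - 1*(-50)*8 = 1444 + 50*8 = 1444 + 400 = 1844)
1/((39800 + 6886)*(b(-203) + I) + y) = 1/((39800 + 6886)*(-203 - 44584) + 1844) = 1/(46686*(-44787) + 1844) = 1/(-2090925882 + 1844) = 1/(-2090924038) = -1/2090924038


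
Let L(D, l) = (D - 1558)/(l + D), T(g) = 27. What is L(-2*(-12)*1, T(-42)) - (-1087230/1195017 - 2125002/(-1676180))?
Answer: -47110115027839/1547821868910 ≈ -30.436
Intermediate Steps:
L(D, l) = (-1558 + D)/(D + l)
L(-2*(-12)*1, T(-42)) - (-1087230/1195017 - 2125002/(-1676180)) = (-1558 - 2*(-12)*1)/(-2*(-12)*1 + 27) - (-1087230/1195017 - 2125002/(-1676180)) = (-1558 + 24*1)/(24*1 + 27) - (-1087230*1/1195017 - 2125002*(-1/1676180)) = (-1558 + 24)/(24 + 27) - (-362410/398339 + 96591/76190) = -1534/51 - 1*10863944449/30349448410 = (1/51)*(-1534) - 10863944449/30349448410 = -1534/51 - 10863944449/30349448410 = -47110115027839/1547821868910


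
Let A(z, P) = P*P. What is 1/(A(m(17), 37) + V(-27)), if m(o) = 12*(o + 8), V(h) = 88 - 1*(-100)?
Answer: 1/1557 ≈ 0.00064226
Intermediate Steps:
V(h) = 188 (V(h) = 88 + 100 = 188)
m(o) = 96 + 12*o (m(o) = 12*(8 + o) = 96 + 12*o)
A(z, P) = P²
1/(A(m(17), 37) + V(-27)) = 1/(37² + 188) = 1/(1369 + 188) = 1/1557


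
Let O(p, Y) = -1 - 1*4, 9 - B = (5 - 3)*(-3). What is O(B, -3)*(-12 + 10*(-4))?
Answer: 260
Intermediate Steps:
B = 15 (B = 9 - (5 - 3)*(-3) = 9 - 2*(-3) = 9 - 1*(-6) = 9 + 6 = 15)
O(p, Y) = -5 (O(p, Y) = -1 - 4 = -5)
O(B, -3)*(-12 + 10*(-4)) = -5*(-12 + 10*(-4)) = -5*(-12 - 40) = -5*(-52) = 260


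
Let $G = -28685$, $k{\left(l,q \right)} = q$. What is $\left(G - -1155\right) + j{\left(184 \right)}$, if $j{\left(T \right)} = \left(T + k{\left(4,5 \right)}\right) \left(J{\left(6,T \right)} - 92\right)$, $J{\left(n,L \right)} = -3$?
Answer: $-45485$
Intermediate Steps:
$j{\left(T \right)} = -475 - 95 T$ ($j{\left(T \right)} = \left(T + 5\right) \left(-3 - 92\right) = \left(5 + T\right) \left(-95\right) = -475 - 95 T$)
$\left(G - -1155\right) + j{\left(184 \right)} = \left(-28685 - -1155\right) - 17955 = \left(-28685 + 1155\right) - 17955 = -27530 - 17955 = -45485$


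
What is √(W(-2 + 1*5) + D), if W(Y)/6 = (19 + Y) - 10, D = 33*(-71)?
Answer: I*√2271 ≈ 47.655*I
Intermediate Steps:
D = -2343
W(Y) = 54 + 6*Y (W(Y) = 6*((19 + Y) - 10) = 6*(9 + Y) = 54 + 6*Y)
√(W(-2 + 1*5) + D) = √((54 + 6*(-2 + 1*5)) - 2343) = √((54 + 6*(-2 + 5)) - 2343) = √((54 + 6*3) - 2343) = √((54 + 18) - 2343) = √(72 - 2343) = √(-2271) = I*√2271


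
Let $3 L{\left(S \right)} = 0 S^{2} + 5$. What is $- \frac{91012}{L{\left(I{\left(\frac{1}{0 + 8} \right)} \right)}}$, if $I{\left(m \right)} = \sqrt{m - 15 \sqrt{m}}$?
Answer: $- \frac{273036}{5} \approx -54607.0$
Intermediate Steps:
$L{\left(S \right)} = \frac{5}{3}$ ($L{\left(S \right)} = \frac{0 S^{2} + 5}{3} = \frac{0 + 5}{3} = \frac{1}{3} \cdot 5 = \frac{5}{3}$)
$- \frac{91012}{L{\left(I{\left(\frac{1}{0 + 8} \right)} \right)}} = - \frac{91012}{\frac{5}{3}} = \left(-91012\right) \frac{3}{5} = - \frac{273036}{5}$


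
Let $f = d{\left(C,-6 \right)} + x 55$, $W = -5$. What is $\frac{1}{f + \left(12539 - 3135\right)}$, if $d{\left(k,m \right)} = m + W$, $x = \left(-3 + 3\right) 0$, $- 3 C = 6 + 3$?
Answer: $\frac{1}{9393} \approx 0.00010646$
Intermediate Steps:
$C = -3$ ($C = - \frac{6 + 3}{3} = \left(- \frac{1}{3}\right) 9 = -3$)
$x = 0$ ($x = 0 \cdot 0 = 0$)
$d{\left(k,m \right)} = -5 + m$ ($d{\left(k,m \right)} = m - 5 = -5 + m$)
$f = -11$ ($f = \left(-5 - 6\right) + 0 \cdot 55 = -11 + 0 = -11$)
$\frac{1}{f + \left(12539 - 3135\right)} = \frac{1}{-11 + \left(12539 - 3135\right)} = \frac{1}{-11 + 9404} = \frac{1}{9393}$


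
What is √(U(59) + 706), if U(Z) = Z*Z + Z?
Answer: √4246 ≈ 65.161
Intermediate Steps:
U(Z) = Z + Z² (U(Z) = Z² + Z = Z + Z²)
√(U(59) + 706) = √(59*(1 + 59) + 706) = √(59*60 + 706) = √(3540 + 706) = √4246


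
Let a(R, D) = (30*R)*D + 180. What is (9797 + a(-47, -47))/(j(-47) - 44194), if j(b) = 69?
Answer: -76247/44125 ≈ -1.7280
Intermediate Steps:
a(R, D) = 180 + 30*D*R (a(R, D) = 30*D*R + 180 = 180 + 30*D*R)
(9797 + a(-47, -47))/(j(-47) - 44194) = (9797 + (180 + 30*(-47)*(-47)))/(69 - 44194) = (9797 + (180 + 66270))/(-44125) = (9797 + 66450)*(-1/44125) = 76247*(-1/44125) = -76247/44125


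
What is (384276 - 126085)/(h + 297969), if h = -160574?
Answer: 258191/137395 ≈ 1.8792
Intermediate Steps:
(384276 - 126085)/(h + 297969) = (384276 - 126085)/(-160574 + 297969) = 258191/137395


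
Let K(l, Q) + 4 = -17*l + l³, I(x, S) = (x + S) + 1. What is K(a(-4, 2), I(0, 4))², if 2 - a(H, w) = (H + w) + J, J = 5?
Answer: 144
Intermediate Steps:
I(x, S) = 1 + S + x (I(x, S) = (S + x) + 1 = 1 + S + x)
a(H, w) = -3 - H - w (a(H, w) = 2 - ((H + w) + 5) = 2 - (5 + H + w) = 2 + (-5 - H - w) = -3 - H - w)
K(l, Q) = -4 + l³ - 17*l (K(l, Q) = -4 + (-17*l + l³) = -4 + (l³ - 17*l) = -4 + l³ - 17*l)
K(a(-4, 2), I(0, 4))² = (-4 + (-3 - 1*(-4) - 1*2)³ - 17*(-3 - 1*(-4) - 1*2))² = (-4 + (-3 + 4 - 2)³ - 17*(-3 + 4 - 2))² = (-4 + (-1)³ - 17*(-1))² = (-4 - 1 + 17)² = 12² = 144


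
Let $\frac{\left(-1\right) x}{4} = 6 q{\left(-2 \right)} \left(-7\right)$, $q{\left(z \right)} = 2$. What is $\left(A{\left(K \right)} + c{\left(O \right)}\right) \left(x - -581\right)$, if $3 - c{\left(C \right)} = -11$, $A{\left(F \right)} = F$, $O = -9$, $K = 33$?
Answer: $43099$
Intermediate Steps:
$c{\left(C \right)} = 14$ ($c{\left(C \right)} = 3 - -11 = 3 + 11 = 14$)
$x = 336$ ($x = - 4 \cdot 6 \cdot 2 \left(-7\right) = - 4 \cdot 12 \left(-7\right) = \left(-4\right) \left(-84\right) = 336$)
$\left(A{\left(K \right)} + c{\left(O \right)}\right) \left(x - -581\right) = \left(33 + 14\right) \left(336 - -581\right) = 47 \left(336 + 581\right) = 47 \cdot 917 = 43099$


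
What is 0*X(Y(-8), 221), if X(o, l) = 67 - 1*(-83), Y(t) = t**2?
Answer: 0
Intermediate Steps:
X(o, l) = 150 (X(o, l) = 67 + 83 = 150)
0*X(Y(-8), 221) = 0*150 = 0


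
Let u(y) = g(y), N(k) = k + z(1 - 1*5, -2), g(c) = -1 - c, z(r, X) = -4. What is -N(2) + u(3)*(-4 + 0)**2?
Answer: -62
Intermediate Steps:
N(k) = -4 + k (N(k) = k - 4 = -4 + k)
u(y) = -1 - y
-N(2) + u(3)*(-4 + 0)**2 = -(-4 + 2) + (-1 - 1*3)*(-4 + 0)**2 = -1*(-2) + (-1 - 3)*(-4)**2 = 2 - 4*16 = 2 - 64 = -62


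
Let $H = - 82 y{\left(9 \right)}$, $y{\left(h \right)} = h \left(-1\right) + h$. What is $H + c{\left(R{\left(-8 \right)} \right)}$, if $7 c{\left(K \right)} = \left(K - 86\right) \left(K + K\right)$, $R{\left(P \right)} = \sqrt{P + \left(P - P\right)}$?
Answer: $- \frac{16}{7} - \frac{344 i \sqrt{2}}{7} \approx -2.2857 - 69.499 i$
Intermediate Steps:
$y{\left(h \right)} = 0$ ($y{\left(h \right)} = - h + h = 0$)
$H = 0$ ($H = \left(-82\right) 0 = 0$)
$R{\left(P \right)} = \sqrt{P}$ ($R{\left(P \right)} = \sqrt{P + 0} = \sqrt{P}$)
$c{\left(K \right)} = \frac{2 K \left(-86 + K\right)}{7}$ ($c{\left(K \right)} = \frac{\left(K - 86\right) \left(K + K\right)}{7} = \frac{\left(-86 + K\right) 2 K}{7} = \frac{2 K \left(-86 + K\right)}{7}$)
$H + c{\left(R{\left(-8 \right)} \right)} = 0 + \frac{2 \sqrt{-8} \left(-86 + \sqrt{-8}\right)}{7} = 0 + \frac{2 \cdot 2 i \sqrt{2} \left(-86 + 2 i \sqrt{2}\right)}{7} = 0 + \frac{4 i \sqrt{2} \left(-86 + 2 i \sqrt{2}\right)}{7} = \frac{4 i \sqrt{2} \left(-86 + 2 i \sqrt{2}\right)}{7}$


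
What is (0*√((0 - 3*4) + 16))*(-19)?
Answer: 0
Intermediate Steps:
(0*√((0 - 3*4) + 16))*(-19) = (0*√((0 - 12) + 16))*(-19) = (0*√(-12 + 16))*(-19) = (0*√4)*(-19) = (0*2)*(-19) = 0*(-19) = 0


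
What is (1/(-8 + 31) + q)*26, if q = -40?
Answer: -23894/23 ≈ -1038.9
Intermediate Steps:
(1/(-8 + 31) + q)*26 = (1/(-8 + 31) - 40)*26 = (1/23 - 40)*26 = -919/23*26 = -23894/23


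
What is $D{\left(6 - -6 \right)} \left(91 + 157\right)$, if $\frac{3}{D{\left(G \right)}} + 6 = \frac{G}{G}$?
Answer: $- \frac{744}{5} \approx -148.8$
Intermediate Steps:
$D{\left(G \right)} = - \frac{3}{5}$ ($D{\left(G \right)} = \frac{3}{-6 + \frac{G}{G}} = \frac{3}{-6 + 1} = \frac{3}{-5} = 3 \left(- \frac{1}{5}\right) = - \frac{3}{5}$)
$D{\left(6 - -6 \right)} \left(91 + 157\right) = - \frac{3 \left(91 + 157\right)}{5} = \left(- \frac{3}{5}\right) 248 = - \frac{744}{5}$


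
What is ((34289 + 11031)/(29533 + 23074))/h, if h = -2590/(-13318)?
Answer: 60357176/13625213 ≈ 4.4298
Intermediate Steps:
h = 1295/6659 (h = -2590*(-1/13318) = 1295/6659 ≈ 0.19447)
((34289 + 11031)/(29533 + 23074))/h = ((34289 + 11031)/(29533 + 23074))/(1295/6659) = (45320/52607)*(6659/1295) = 60357176/13625213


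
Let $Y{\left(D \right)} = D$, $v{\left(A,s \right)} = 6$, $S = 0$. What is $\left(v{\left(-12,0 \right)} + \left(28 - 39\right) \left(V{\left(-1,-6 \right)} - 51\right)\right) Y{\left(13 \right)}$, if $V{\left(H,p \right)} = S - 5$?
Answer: $8086$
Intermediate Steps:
$V{\left(H,p \right)} = -5$ ($V{\left(H,p \right)} = 0 - 5 = -5$)
$\left(v{\left(-12,0 \right)} + \left(28 - 39\right) \left(V{\left(-1,-6 \right)} - 51\right)\right) Y{\left(13 \right)} = \left(6 + \left(28 - 39\right) \left(-5 - 51\right)\right) 13 = \left(6 - -616\right) 13 = \left(6 + 616\right) 13 = 622 \cdot 13 = 8086$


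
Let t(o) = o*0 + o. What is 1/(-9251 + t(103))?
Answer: -1/9148 ≈ -0.00010931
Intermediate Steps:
t(o) = o (t(o) = 0 + o = o)
1/(-9251 + t(103)) = 1/(-9251 + 103) = 1/(-9148) = -1/9148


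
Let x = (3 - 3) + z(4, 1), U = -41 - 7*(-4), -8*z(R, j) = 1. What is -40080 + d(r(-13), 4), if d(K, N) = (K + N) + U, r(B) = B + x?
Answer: -320817/8 ≈ -40102.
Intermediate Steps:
z(R, j) = -1/8 (z(R, j) = -1/8*1 = -1/8)
U = -13 (U = -41 - 1*(-28) = -41 + 28 = -13)
x = -1/8 (x = (3 - 3) - 1/8 = 0 - 1/8 = -1/8 ≈ -0.12500)
r(B) = -1/8 + B (r(B) = B - 1/8 = -1/8 + B)
d(K, N) = -13 + K + N (d(K, N) = (K + N) - 13 = -13 + K + N)
-40080 + d(r(-13), 4) = -40080 + (-13 + (-1/8 - 13) + 4) = -40080 + (-13 - 105/8 + 4) = -40080 - 177/8 = -320817/8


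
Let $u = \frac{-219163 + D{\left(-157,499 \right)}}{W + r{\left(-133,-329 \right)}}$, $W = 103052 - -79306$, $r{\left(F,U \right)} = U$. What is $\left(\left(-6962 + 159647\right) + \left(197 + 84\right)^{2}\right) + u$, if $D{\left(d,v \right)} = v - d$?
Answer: $\frac{42166071227}{182029} \approx 2.3164 \cdot 10^{5}$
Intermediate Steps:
$W = 182358$ ($W = 103052 + 79306 = 182358$)
$u = - \frac{218507}{182029}$ ($u = \frac{-219163 + \left(499 - -157\right)}{182358 - 329} = \frac{-219163 + \left(499 + 157\right)}{182029} = \left(-219163 + 656\right) \frac{1}{182029} = \left(-218507\right) \frac{1}{182029} = - \frac{218507}{182029} \approx -1.2004$)
$\left(\left(-6962 + 159647\right) + \left(197 + 84\right)^{2}\right) + u = \left(\left(-6962 + 159647\right) + \left(197 + 84\right)^{2}\right) - \frac{218507}{182029} = \left(152685 + 281^{2}\right) - \frac{218507}{182029} = \left(152685 + 78961\right) - \frac{218507}{182029} = 231646 - \frac{218507}{182029} = \frac{42166071227}{182029}$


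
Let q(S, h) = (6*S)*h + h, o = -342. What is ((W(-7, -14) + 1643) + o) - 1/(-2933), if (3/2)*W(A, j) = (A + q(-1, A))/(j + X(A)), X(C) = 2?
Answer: 34301444/26397 ≈ 1299.4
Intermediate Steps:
q(S, h) = h + 6*S*h (q(S, h) = 6*S*h + h = h + 6*S*h)
W(A, j) = -8*A/(3*(2 + j)) (W(A, j) = 2*((A + A*(1 + 6*(-1)))/(j + 2))/3 = 2*((A + A*(1 - 6))/(2 + j))/3 = 2*((A + A*(-5))/(2 + j))/3 = 2*((A - 5*A)/(2 + j))/3 = 2*((-4*A)/(2 + j))/3 = 2*(-4*A/(2 + j))/3 = -8*A/(3*(2 + j)))
((W(-7, -14) + 1643) + o) - 1/(-2933) = ((-8*(-7)/(6 + 3*(-14)) + 1643) - 342) - 1/(-2933) = ((-8*(-7)/(6 - 42) + 1643) - 342) - 1*(-1/2933) = ((-8*(-7)/(-36) + 1643) - 342) + 1/2933 = ((-8*(-7)*(-1/36) + 1643) - 342) + 1/2933 = ((-14/9 + 1643) - 342) + 1/2933 = (14773/9 - 342) + 1/2933 = 11695/9 + 1/2933 = 34301444/26397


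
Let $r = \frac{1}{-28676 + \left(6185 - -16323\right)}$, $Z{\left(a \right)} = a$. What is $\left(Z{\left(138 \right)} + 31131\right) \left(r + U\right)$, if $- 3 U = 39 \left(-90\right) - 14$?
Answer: $\frac{75518210089}{2056} \approx 3.6731 \cdot 10^{7}$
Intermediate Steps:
$U = \frac{3524}{3}$ ($U = - \frac{39 \left(-90\right) - 14}{3} = - \frac{-3510 - 14}{3} = \left(- \frac{1}{3}\right) \left(-3524\right) = \frac{3524}{3} \approx 1174.7$)
$r = - \frac{1}{6168}$ ($r = \frac{1}{-28676 + \left(6185 + 16323\right)} = \frac{1}{-28676 + 22508} = \frac{1}{-6168} = - \frac{1}{6168} \approx -0.00016213$)
$\left(Z{\left(138 \right)} + 31131\right) \left(r + U\right) = \left(138 + 31131\right) \left(- \frac{1}{6168} + \frac{3524}{3}\right) = 31269 \cdot \frac{7245343}{6168} = \frac{75518210089}{2056}$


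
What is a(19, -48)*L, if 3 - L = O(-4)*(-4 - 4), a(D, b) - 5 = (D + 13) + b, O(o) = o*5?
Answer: 1727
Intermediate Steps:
O(o) = 5*o
a(D, b) = 18 + D + b (a(D, b) = 5 + ((D + 13) + b) = 5 + ((13 + D) + b) = 5 + (13 + D + b) = 18 + D + b)
L = -157 (L = 3 - 5*(-4)*(-4 - 4) = 3 - (-20)*(-8) = 3 - 1*160 = 3 - 160 = -157)
a(19, -48)*L = (18 + 19 - 48)*(-157) = -11*(-157) = 1727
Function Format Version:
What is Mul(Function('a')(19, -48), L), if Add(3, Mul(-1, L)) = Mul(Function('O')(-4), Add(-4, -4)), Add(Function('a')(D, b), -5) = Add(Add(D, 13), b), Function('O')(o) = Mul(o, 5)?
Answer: 1727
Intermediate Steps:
Function('O')(o) = Mul(5, o)
Function('a')(D, b) = Add(18, D, b) (Function('a')(D, b) = Add(5, Add(Add(D, 13), b)) = Add(5, Add(Add(13, D), b)) = Add(5, Add(13, D, b)) = Add(18, D, b))
L = -157 (L = Add(3, Mul(-1, Mul(Mul(5, -4), Add(-4, -4)))) = Add(3, Mul(-1, Mul(-20, -8))) = Add(3, Mul(-1, 160)) = Add(3, -160) = -157)
Mul(Function('a')(19, -48), L) = Mul(Add(18, 19, -48), -157) = Mul(-11, -157) = 1727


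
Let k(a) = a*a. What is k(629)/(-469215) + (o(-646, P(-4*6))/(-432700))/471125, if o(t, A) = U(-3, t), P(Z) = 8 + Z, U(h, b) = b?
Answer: -8065370731917461/9565219333181250 ≈ -0.84320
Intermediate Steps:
k(a) = a²
o(t, A) = t
k(629)/(-469215) + (o(-646, P(-4*6))/(-432700))/471125 = 629²/(-469215) - 646/(-432700)/471125 = 395641*(-1/469215) - 646*(-1/432700)*(1/471125) = -395641/469215 + (323/216350)*(1/471125) = -395641/469215 + 323/101927893750 = -8065370731917461/9565219333181250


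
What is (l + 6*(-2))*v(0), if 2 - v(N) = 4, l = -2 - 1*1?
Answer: 30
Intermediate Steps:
l = -3 (l = -2 - 1 = -3)
v(N) = -2 (v(N) = 2 - 1*4 = 2 - 4 = -2)
(l + 6*(-2))*v(0) = (-3 + 6*(-2))*(-2) = (-3 - 12)*(-2) = -15*(-2) = 30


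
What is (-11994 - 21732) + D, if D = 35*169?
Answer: -27811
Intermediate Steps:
D = 5915
(-11994 - 21732) + D = (-11994 - 21732) + 5915 = -33726 + 5915 = -27811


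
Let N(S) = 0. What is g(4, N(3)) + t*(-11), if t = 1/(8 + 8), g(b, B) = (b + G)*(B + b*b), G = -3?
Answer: 245/16 ≈ 15.313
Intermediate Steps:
g(b, B) = (-3 + b)*(B + b²) (g(b, B) = (b - 3)*(B + b*b) = (-3 + b)*(B + b²))
t = 1/16 ≈ 0.062500
g(4, N(3)) + t*(-11) = (4³ - 3*0 - 3*4² + 0*4) + (1/16)*(-11) = (64 + 0 - 3*16 + 0) - 11/16 = (64 + 0 - 48 + 0) - 11/16 = 16 - 11/16 = 245/16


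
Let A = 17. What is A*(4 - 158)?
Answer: -2618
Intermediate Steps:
A*(4 - 158) = 17*(4 - 158) = 17*(-154) = -2618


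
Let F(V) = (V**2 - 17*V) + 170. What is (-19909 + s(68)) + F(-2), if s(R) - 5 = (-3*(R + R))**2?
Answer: 146768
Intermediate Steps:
F(V) = 170 + V**2 - 17*V
s(R) = 5 + 36*R**2 (s(R) = 5 + (-3*(R + R))**2 = 5 + (-6*R)**2 = 5 + 36*R**2)
(-19909 + s(68)) + F(-2) = (-19909 + (5 + 36*68**2)) + (170 + (-2)**2 - 17*(-2)) = (-19909 + (5 + 36*4624)) + (170 + 4 + 34) = (-19909 + (5 + 166464)) + 208 = (-19909 + 166469) + 208 = 146560 + 208 = 146768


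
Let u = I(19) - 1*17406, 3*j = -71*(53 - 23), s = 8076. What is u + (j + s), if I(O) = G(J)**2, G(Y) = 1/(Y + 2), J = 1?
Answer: -90359/9 ≈ -10040.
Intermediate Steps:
G(Y) = 1/(2 + Y)
I(O) = 1/9 (I(O) = (1/(2 + 1))**2 = (1/3)**2 = 1/9)
j = -710 (j = (-71*(53 - 23))/3 = (-71*30)/3 = (1/3)*(-2130) = -710)
u = -156653/9 (u = 1/9 - 1*17406 = 1/9 - 17406 = -156653/9 ≈ -17406.)
u + (j + s) = -156653/9 + (-710 + 8076) = -156653/9 + 7366 = -90359/9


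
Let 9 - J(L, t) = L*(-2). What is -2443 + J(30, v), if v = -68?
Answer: -2374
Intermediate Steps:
J(L, t) = 9 + 2*L (J(L, t) = 9 - L*(-2) = 9 - (-2)*L = 9 + 2*L)
-2443 + J(30, v) = -2443 + (9 + 2*30) = -2443 + (9 + 60) = -2443 + 69 = -2374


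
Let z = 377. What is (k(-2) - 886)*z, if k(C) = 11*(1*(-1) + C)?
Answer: -346463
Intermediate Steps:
k(C) = -11 + 11*C (k(C) = 11*(-1 + C) = -11 + 11*C)
(k(-2) - 886)*z = ((-11 + 11*(-2)) - 886)*377 = ((-11 - 22) - 886)*377 = (-33 - 886)*377 = -919*377 = -346463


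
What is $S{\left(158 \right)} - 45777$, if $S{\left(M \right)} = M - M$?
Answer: $-45777$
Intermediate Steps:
$S{\left(M \right)} = 0$
$S{\left(158 \right)} - 45777 = 0 - 45777 = -45777$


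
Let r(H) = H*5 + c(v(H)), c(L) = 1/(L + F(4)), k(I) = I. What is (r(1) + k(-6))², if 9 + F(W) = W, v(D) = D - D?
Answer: 36/25 ≈ 1.4400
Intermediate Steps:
v(D) = 0
F(W) = -9 + W
c(L) = 1/(-5 + L) (c(L) = 1/(L + (-9 + 4)) = 1/(L - 5) = 1/(-5 + L))
r(H) = -⅕ + 5*H (r(H) = H*5 + 1/(-5 + 0) = 5*H + 1/(-5) = 5*H - ⅕ = -⅕ + 5*H)
(r(1) + k(-6))² = ((-⅕ + 5*1) - 6)² = ((-⅕ + 5) - 6)² = (24/5 - 6)² = (-6/5)² = 36/25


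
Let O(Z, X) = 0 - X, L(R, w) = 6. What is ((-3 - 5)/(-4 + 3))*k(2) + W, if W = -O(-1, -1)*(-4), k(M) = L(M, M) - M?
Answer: 36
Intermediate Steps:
O(Z, X) = -X
k(M) = 6 - M
W = 4 (W = -(-1)*(-1)*(-4) = -1*1*(-4) = -1*(-4) = 4)
((-3 - 5)/(-4 + 3))*k(2) + W = ((-3 - 5)/(-4 + 3))*(6 - 1*2) + 4 = (-8/(-1))*(6 - 2) + 4 = -8*(-1)*4 + 4 = 8*4 + 4 = 32 + 4 = 36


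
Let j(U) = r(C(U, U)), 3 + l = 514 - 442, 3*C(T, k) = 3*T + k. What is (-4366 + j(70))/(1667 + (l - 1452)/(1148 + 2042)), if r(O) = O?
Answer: -40889420/15949041 ≈ -2.5638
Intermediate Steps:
C(T, k) = T + k/3 (C(T, k) = (3*T + k)/3 = (k + 3*T)/3 = T + k/3)
l = 69 (l = -3 + (514 - 442) = -3 + 72 = 69)
j(U) = 4*U/3 (j(U) = U + U/3 = 4*U/3)
(-4366 + j(70))/(1667 + (l - 1452)/(1148 + 2042)) = (-4366 + (4/3)*70)/(1667 + (69 - 1452)/(1148 + 2042)) = (-4366 + 280/3)/(1667 - 1383/3190) = -12818/(3*(1667 - 1383*1/3190)) = -12818/(3*(1667 - 1383/3190)) = -12818/(3*5316347/3190) = -12818/3*3190/5316347 = -40889420/15949041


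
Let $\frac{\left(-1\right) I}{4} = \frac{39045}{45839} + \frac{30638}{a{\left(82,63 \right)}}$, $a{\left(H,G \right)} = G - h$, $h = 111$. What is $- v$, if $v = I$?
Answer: $- \frac{701270561}{275034} \approx -2549.8$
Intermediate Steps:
$a{\left(H,G \right)} = -111 + G$ ($a{\left(H,G \right)} = G - 111 = -111 + G$)
$I = \frac{701270561}{275034}$ ($I = - 4 \left(\frac{39045}{45839} + \frac{30638}{-111 + 63}\right) = - 4 \left(39045 \cdot \frac{1}{45839} + \frac{30638}{-48}\right) = - 4 \left(\frac{39045}{45839} + 30638 \left(- \frac{1}{48}\right)\right) = - 4 \left(\frac{39045}{45839} - \frac{15319}{24}\right) = \left(-4\right) \left(- \frac{701270561}{1100136}\right) = \frac{701270561}{275034} \approx 2549.8$)
$v = \frac{701270561}{275034} \approx 2549.8$
$- v = \left(-1\right) \frac{701270561}{275034} = - \frac{701270561}{275034}$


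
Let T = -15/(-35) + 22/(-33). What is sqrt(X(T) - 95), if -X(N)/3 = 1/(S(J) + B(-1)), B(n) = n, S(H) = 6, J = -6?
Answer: I*sqrt(2390)/5 ≈ 9.7775*I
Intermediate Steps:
T = -5/21 (T = -15*(-1/35) + 22*(-1/33) = 3/7 - 2/3 = -5/21 ≈ -0.23810)
X(N) = -3/5 (X(N) = -3/(6 - 1) = -3/5)
sqrt(X(T) - 95) = sqrt(-3/5 - 95) = sqrt(-478/5) = I*sqrt(2390)/5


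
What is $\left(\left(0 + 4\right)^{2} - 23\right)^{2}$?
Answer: $49$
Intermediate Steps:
$\left(\left(0 + 4\right)^{2} - 23\right)^{2} = \left(4^{2} - 23\right)^{2} = \left(16 - 23\right)^{2} = \left(-7\right)^{2} = 49$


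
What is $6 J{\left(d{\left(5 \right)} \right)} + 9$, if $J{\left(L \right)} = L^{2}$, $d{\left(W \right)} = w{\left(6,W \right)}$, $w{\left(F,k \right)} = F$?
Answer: $225$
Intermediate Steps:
$d{\left(W \right)} = 6$
$6 J{\left(d{\left(5 \right)} \right)} + 9 = 6 \cdot 6^{2} + 9 = 6 \cdot 36 + 9 = 216 + 9 = 225$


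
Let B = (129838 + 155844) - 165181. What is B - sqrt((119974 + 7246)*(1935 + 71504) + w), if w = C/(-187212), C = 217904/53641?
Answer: 120501 - 2*sqrt(14721879841929572188389623418)/2510559723 ≈ 23842.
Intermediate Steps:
B = 120501 (B = 285682 - 165181 = 120501)
C = 217904/53641 (C = 217904*(1/53641) = 217904/53641 ≈ 4.0623)
w = -54476/2510559723 (w = (217904/53641)/(-187212) = (217904/53641)*(-1/187212) = -54476/2510559723 ≈ -2.1699e-5)
B - sqrt((119974 + 7246)*(1935 + 71504) + w) = 120501 - sqrt((119974 + 7246)*(1935 + 71504) - 54476/2510559723) = 120501 - sqrt(127220*73439 - 54476/2510559723) = 120501 - sqrt(9342909580 - 54476/2510559723) = 120501 - sqrt(23455932487178791864/2510559723) = 120501 - 2*sqrt(14721879841929572188389623418)/2510559723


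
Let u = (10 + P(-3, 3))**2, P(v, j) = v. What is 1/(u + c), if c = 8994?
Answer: 1/9043 ≈ 0.00011058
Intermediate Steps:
u = 49 (u = (10 - 3)**2 = 7**2 = 49)
1/(u + c) = 1/(49 + 8994) = 1/9043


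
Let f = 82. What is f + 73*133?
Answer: 9791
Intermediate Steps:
f + 73*133 = 82 + 73*133 = 82 + 9709 = 9791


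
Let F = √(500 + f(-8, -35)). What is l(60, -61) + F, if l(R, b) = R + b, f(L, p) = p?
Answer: -1 + √465 ≈ 20.564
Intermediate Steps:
F = √465 (F = √(500 - 35) = √465 ≈ 21.564)
l(60, -61) + F = (60 - 61) + √465 = -1 + √465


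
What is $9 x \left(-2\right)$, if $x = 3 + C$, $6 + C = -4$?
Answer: $126$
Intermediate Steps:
$C = -10$ ($C = -6 - 4 = -10$)
$x = -7$ ($x = 3 - 10 = -7$)
$9 x \left(-2\right) = 9 \left(-7\right) \left(-2\right) = \left(-63\right) \left(-2\right) = 126$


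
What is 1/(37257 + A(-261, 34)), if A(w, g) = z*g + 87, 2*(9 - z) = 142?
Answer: 1/35236 ≈ 2.8380e-5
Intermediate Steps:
z = -62 (z = 9 - ½*142 = 9 - 71 = -62)
A(w, g) = 87 - 62*g (A(w, g) = -62*g + 87 = 87 - 62*g)
1/(37257 + A(-261, 34)) = 1/(37257 + (87 - 62*34)) = 1/(37257 + (87 - 2108)) = 1/(37257 - 2021) = 1/35236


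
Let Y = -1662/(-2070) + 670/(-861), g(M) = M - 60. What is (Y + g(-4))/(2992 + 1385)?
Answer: -6334511/433388655 ≈ -0.014616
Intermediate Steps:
g(M) = -60 + M
Y = 2449/99015 (Y = -1662*(-1/2070) + 670*(-1/861) = 277/345 - 670/861 = 2449/99015 ≈ 0.024734)
(Y + g(-4))/(2992 + 1385) = (2449/99015 + (-60 - 4))/(2992 + 1385) = (2449/99015 - 64)/4377 = -6334511/99015*1/4377 = -6334511/433388655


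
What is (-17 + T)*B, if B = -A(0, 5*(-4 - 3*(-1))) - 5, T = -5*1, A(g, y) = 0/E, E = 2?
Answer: 110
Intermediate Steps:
A(g, y) = 0 (A(g, y) = 0/2 = 0*(½) = 0)
T = -5
B = -5 (B = -1*0 - 5 = 0 - 5 = -5)
(-17 + T)*B = (-17 - 5)*(-5) = -22*(-5) = 110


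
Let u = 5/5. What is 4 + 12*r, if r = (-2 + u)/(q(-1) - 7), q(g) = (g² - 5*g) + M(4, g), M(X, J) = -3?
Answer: 7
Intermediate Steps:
u = 1 (u = 5*(⅕) = 1)
q(g) = -3 + g² - 5*g (q(g) = (g² - 5*g) - 3 = -3 + g² - 5*g)
r = ¼ (r = (-2 + 1)/((-3 + (-1)² - 5*(-1)) - 7) = -1/((-3 + 1 + 5) - 7) = -1/(3 - 7) = -1/(-4) = -1*(-¼) = ¼ ≈ 0.25000)
4 + 12*r = 4 + 12*(¼) = 4 + 3 = 7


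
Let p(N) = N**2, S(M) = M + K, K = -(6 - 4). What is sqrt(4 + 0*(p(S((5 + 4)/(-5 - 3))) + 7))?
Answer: 2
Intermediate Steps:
K = -2 (K = -1*2 = -2)
S(M) = -2 + M (S(M) = M - 2 = -2 + M)
sqrt(4 + 0*(p(S((5 + 4)/(-5 - 3))) + 7)) = sqrt(4 + 0*((-2 + (5 + 4)/(-5 - 3))**2 + 7)) = sqrt(4 + 0*((-2 + 9/(-8))**2 + 7)) = sqrt(4 + 0*((-2 + 9*(-1/8))**2 + 7)) = sqrt(4 + 0*((-2 - 9/8)**2 + 7)) = sqrt(4 + 0*((-25/8)**2 + 7)) = sqrt(4 + 0*(625/64 + 7)) = sqrt(4 + 0*(1073/64)) = sqrt(4 + 0) = sqrt(4) = 2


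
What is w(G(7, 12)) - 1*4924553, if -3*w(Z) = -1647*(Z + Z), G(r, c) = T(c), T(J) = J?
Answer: -4911377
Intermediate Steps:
G(r, c) = c
w(Z) = 1098*Z (w(Z) = -(-549)*(Z + Z) = -(-549)*2*Z = -(-1098)*Z = 1098*Z)
w(G(7, 12)) - 1*4924553 = 1098*12 - 1*4924553 = 13176 - 4924553 = -4911377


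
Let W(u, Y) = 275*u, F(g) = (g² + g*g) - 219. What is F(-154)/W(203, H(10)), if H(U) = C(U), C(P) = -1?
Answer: 47213/55825 ≈ 0.84573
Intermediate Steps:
H(U) = -1
F(g) = -219 + 2*g² (F(g) = (g² + g²) - 219 = 2*g² - 219 = -219 + 2*g²)
F(-154)/W(203, H(10)) = (-219 + 2*(-154)²)/((275*203)) = (-219 + 2*23716)/55825 = (-219 + 47432)*(1/55825) = 47213*(1/55825) = 47213/55825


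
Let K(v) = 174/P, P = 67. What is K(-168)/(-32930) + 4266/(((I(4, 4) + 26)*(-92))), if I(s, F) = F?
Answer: -31375329/20298052 ≈ -1.5457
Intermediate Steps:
K(v) = 174/67
K(-168)/(-32930) + 4266/(((I(4, 4) + 26)*(-92))) = (174/67)/(-32930) + 4266/(((4 + 26)*(-92))) = (174/67)*(-1/32930) + 4266/((30*(-92))) = -87/1103155 + 4266/(-2760) = -87/1103155 + 4266*(-1/2760) = -87/1103155 - 711/460 = -31375329/20298052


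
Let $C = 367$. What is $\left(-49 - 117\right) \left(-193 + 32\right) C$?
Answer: $9808442$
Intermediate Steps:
$\left(-49 - 117\right) \left(-193 + 32\right) C = \left(-49 - 117\right) \left(-193 + 32\right) 367 = \left(-166\right) \left(-161\right) 367 = 26726 \cdot 367 = 9808442$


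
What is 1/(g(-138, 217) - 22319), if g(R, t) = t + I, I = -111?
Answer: -1/22213 ≈ -4.5019e-5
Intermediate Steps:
g(R, t) = -111 + t (g(R, t) = t - 111 = -111 + t)
1/(g(-138, 217) - 22319) = 1/((-111 + 217) - 22319) = 1/(106 - 22319) = 1/(-22213) = -1/22213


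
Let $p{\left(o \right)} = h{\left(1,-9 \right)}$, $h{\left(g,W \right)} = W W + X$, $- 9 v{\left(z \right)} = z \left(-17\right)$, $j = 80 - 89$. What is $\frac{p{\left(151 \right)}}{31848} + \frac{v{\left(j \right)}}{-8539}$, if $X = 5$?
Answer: $\frac{637885}{135975036} \approx 0.0046912$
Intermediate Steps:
$j = -9$ ($j = 80 - 89 = -9$)
$v{\left(z \right)} = \frac{17 z}{9}$ ($v{\left(z \right)} = - \frac{z \left(-17\right)}{9} = - \frac{\left(-17\right) z}{9} = \frac{17 z}{9}$)
$h{\left(g,W \right)} = 5 + W^{2}$ ($h{\left(g,W \right)} = W W + 5 = W^{2} + 5 = 5 + W^{2}$)
$p{\left(o \right)} = 86$ ($p{\left(o \right)} = 5 + \left(-9\right)^{2} = 5 + 81 = 86$)
$\frac{p{\left(151 \right)}}{31848} + \frac{v{\left(j \right)}}{-8539} = \frac{86}{31848} + \frac{\frac{17}{9} \left(-9\right)}{-8539} = 86 \cdot \frac{1}{31848} - - \frac{17}{8539} = \frac{43}{15924} + \frac{17}{8539} = \frac{637885}{135975036}$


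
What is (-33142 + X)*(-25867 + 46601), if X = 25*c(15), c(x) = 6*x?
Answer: -640514728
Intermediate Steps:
X = 2250 (X = 25*(6*15) = 25*90 = 2250)
(-33142 + X)*(-25867 + 46601) = (-33142 + 2250)*(-25867 + 46601) = -30892*20734 = -640514728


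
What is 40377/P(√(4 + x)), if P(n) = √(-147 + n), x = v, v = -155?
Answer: 40377/√(-147 + I*√151) ≈ 138.59 - 3321.6*I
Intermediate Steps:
x = -155
40377/P(√(4 + x)) = 40377/(√(-147 + √(4 - 155))) = 40377/(√(-147 + √(-151))) = 40377/(√(-147 + I*√151)) = 40377/√(-147 + I*√151)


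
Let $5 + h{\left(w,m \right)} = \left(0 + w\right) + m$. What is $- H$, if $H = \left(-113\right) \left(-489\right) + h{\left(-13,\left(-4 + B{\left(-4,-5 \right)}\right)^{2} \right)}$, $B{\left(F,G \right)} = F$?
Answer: $-55303$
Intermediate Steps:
$h{\left(w,m \right)} = -5 + m + w$ ($h{\left(w,m \right)} = -5 + \left(\left(0 + w\right) + m\right) = -5 + \left(w + m\right) = -5 + \left(m + w\right) = -5 + m + w$)
$H = 55303$ ($H = \left(-113\right) \left(-489\right) - \left(18 - \left(-4 - 4\right)^{2}\right) = 55257 - \left(18 - 64\right) = 55257 - -46 = 55257 + 46 = 55303$)
$- H = \left(-1\right) 55303 = -55303$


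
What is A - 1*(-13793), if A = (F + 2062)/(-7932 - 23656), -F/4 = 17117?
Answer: 217879845/15794 ≈ 13795.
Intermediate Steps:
F = -68468 (F = -4*17117 = -68468)
A = 33203/15794 (A = (-68468 + 2062)/(-7932 - 23656) = -66406/(-31588) = -66406*(-1/31588) = 33203/15794 ≈ 2.1023)
A - 1*(-13793) = 33203/15794 - 1*(-13793) = 33203/15794 + 13793 = 217879845/15794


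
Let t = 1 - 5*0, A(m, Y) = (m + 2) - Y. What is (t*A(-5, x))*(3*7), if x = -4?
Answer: 21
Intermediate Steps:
A(m, Y) = 2 + m - Y (A(m, Y) = (2 + m) - Y = 2 + m - Y)
t = 1 (t = 1 + 0 = 1)
(t*A(-5, x))*(3*7) = (1*(2 - 5 - 1*(-4)))*(3*7) = (1*(2 - 5 + 4))*21 = (1*1)*21 = 1*21 = 21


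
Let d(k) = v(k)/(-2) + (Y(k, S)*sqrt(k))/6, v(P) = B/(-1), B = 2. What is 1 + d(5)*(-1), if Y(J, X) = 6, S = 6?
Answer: -sqrt(5) ≈ -2.2361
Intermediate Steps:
v(P) = -2 (v(P) = 2/(-1) = 2*(-1) = -2)
d(k) = 1 + sqrt(k) (d(k) = -2/(-2) + (6*sqrt(k))/6 = -2*(-1/2) + (6*sqrt(k))*(1/6) = 1 + sqrt(k))
1 + d(5)*(-1) = 1 + (1 + sqrt(5))*(-1) = 1 + (-1 - sqrt(5)) = -sqrt(5)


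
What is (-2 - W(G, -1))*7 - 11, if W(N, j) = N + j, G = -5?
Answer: 17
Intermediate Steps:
(-2 - W(G, -1))*7 - 11 = (-2 - (-5 - 1))*7 - 11 = (-2 - 1*(-6))*7 - 11 = (-2 + 6)*7 - 11 = 4*7 - 11 = 28 - 11 = 17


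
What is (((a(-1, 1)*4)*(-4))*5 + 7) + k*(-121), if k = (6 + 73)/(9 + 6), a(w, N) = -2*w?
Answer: -11854/15 ≈ -790.27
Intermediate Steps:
k = 79/15 ≈ 5.2667
(((a(-1, 1)*4)*(-4))*5 + 7) + k*(-121) = (((-2*(-1)*4)*(-4))*5 + 7) + (79/15)*(-121) = (((2*4)*(-4))*5 + 7) - 9559/15 = ((8*(-4))*5 + 7) - 9559/15 = (-32*5 + 7) - 9559/15 = (-160 + 7) - 9559/15 = -153 - 9559/15 = -11854/15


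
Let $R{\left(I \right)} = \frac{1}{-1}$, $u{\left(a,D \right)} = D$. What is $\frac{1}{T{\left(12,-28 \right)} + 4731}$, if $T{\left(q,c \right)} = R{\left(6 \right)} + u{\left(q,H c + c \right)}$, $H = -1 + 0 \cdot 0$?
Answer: $\frac{1}{4730} \approx 0.00021142$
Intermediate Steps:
$H = -1$ ($H = -1 + 0 = -1$)
$R{\left(I \right)} = -1$
$T{\left(q,c \right)} = -1$ ($T{\left(q,c \right)} = -1 + \left(- c + c\right) = -1 + 0 = -1$)
$\frac{1}{T{\left(12,-28 \right)} + 4731} = \frac{1}{-1 + 4731} = \frac{1}{4730}$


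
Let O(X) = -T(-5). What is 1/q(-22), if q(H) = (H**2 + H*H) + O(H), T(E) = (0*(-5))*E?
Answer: 1/968 ≈ 0.0010331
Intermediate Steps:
T(E) = 0 (T(E) = 0*E = 0)
O(X) = 0 (O(X) = -1*0 = 0)
q(H) = 2*H**2 (q(H) = (H**2 + H*H) + 0 = (H**2 + H**2) + 0 = 2*H**2 + 0 = 2*H**2)
1/q(-22) = 1/(2*(-22)**2) = 1/(2*484) = 1/968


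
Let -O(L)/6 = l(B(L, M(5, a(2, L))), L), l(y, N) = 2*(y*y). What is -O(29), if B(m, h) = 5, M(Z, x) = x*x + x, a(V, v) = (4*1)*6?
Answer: 300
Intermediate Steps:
a(V, v) = 24 (a(V, v) = 4*6 = 24)
M(Z, x) = x + x² (M(Z, x) = x² + x = x + x²)
l(y, N) = 2*y²
O(L) = -300 (O(L) = -12*5² = -12*25 = -6*50 = -300)
-O(29) = -1*(-300) = 300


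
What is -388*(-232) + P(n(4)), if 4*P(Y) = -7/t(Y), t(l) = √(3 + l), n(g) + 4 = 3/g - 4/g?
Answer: 90016 + 7*I*√5/10 ≈ 90016.0 + 1.5652*I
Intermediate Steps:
n(g) = -4 - 1/g (n(g) = -4 + (3/g - 4/g) = -4 - 1/g)
P(Y) = -7/(4*√(3 + Y)) (P(Y) = (-7/√(3 + Y))/4 = -7/(4*√(3 + Y)))
-388*(-232) + P(n(4)) = -388*(-232) - 7/(4*√(3 + (-4 - 1/4))) = 90016 - 7/(4*√(3 + (-4 - 1*¼))) = 90016 - 7/(4*√(3 + (-4 - ¼))) = 90016 - 7/(4*√(3 - 17/4)) = 90016 - (-7)*I*√5/10 = 90016 + 7*I*√5/10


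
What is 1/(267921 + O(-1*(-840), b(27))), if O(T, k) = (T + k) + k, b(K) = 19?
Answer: 1/268799 ≈ 3.7203e-6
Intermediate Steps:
O(T, k) = T + 2*k
1/(267921 + O(-1*(-840), b(27))) = 1/(267921 + (-1*(-840) + 2*19)) = 1/(267921 + (840 + 38)) = 1/(267921 + 878) = 1/268799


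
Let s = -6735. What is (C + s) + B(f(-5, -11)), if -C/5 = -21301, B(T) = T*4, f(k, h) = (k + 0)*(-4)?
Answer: 99850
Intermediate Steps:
f(k, h) = -4*k (f(k, h) = k*(-4) = -4*k)
B(T) = 4*T
C = 106505 (C = -5*(-21301) = 106505)
(C + s) + B(f(-5, -11)) = (106505 - 6735) + 4*(-4*(-5)) = 99770 + 4*20 = 99770 + 80 = 99850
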